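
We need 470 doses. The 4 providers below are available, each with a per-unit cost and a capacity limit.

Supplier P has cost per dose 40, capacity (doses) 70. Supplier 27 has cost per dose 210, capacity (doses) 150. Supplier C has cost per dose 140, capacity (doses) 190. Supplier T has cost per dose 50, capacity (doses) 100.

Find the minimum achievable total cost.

57500

Cheapest first:
Supplier P at 40: take all 70 doses — 400 still needed.
Take 100 from Supplier T at 50 — need 300 more.
Supplier C at 140: take all 190 doses — 110 still needed.
Supplier 27 (210): take the remaining 110 — done.
Cost = 70×40 + 100×50 + 190×140 + 110×210 = 57500.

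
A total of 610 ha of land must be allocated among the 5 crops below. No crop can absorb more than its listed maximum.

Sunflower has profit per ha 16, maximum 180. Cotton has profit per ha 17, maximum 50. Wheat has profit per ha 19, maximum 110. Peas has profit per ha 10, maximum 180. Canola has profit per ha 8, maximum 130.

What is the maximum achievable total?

8340

Order the crops by profit per ha: Wheat 19 > Cotton 17 > Sunflower 16 > Peas 10 > Canola 8.
Wheat: +110 to 110 (cap) → 500 left.
Cotton: +50 to 50 (cap) → 450 left.
Sunflower takes 180 to reach its cap of 180 → 270 left.
Peas: +180 to 180 (cap) → 90 left.
Canola has room for 130 but only 90 remain, so it gets 90.
Total = 16×180 + 17×50 + 19×110 + 10×180 + 8×90 = 8340.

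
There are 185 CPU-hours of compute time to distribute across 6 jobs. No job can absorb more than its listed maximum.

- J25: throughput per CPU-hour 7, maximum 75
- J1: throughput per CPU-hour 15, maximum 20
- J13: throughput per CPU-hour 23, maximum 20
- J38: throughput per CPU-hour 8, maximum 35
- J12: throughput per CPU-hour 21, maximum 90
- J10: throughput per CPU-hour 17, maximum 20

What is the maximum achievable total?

Order the jobs by throughput per CPU-hour: J13 23 > J12 21 > J10 17 > J1 15 > J38 8 > J25 7.
Give J13 20 to hit its cap of 20 — 165 left.
J12: +90 to 90 (cap) — 75 left.
J10 takes 20 to reach its cap of 20 — 55 left.
Give J1 20 to hit its cap of 20 — 35 left.
J38 takes 35 to reach its cap of 35 — 0 left.
Total = 15×20 + 23×20 + 8×35 + 21×90 + 17×20 = 3270.

3270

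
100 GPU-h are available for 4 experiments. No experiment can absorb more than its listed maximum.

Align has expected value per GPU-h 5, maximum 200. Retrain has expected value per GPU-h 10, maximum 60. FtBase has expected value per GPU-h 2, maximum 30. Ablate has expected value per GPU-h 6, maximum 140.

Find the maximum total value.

840

Rank by expected value per GPU-h: Retrain 10 > Ablate 6 > Align 5 > FtBase 2.
Give Retrain 60 to hit its cap of 60 ; 40 left.
Ablate has room for 140 but only 40 remain, so it gets 40.
Total = 10×60 + 6×40 = 840.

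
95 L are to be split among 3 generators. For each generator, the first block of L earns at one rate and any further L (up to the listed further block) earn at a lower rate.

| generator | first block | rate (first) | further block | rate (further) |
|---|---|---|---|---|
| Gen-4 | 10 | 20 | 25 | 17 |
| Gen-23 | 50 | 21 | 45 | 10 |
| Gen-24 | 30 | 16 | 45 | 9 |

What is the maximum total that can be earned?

1835

Rank every tier by rate: Gen-23/T1 21 > Gen-4/T1 20 > Gen-4/T2 17 > Gen-24/T1 16 > Gen-23/T2 10 > Gen-24/T2 9.
Gen-23 T1 at 21: fill all 50 — 45 left.
Fill Gen-4 T1 block (10 at 20) — 35 left.
Gen-4/T2 (17): +25 — 10 left.
Gen-24 T1 at 16: only 10 left, fill 10.
Total = 21×50 + 20×10 + 17×25 + 16×10 = 1835.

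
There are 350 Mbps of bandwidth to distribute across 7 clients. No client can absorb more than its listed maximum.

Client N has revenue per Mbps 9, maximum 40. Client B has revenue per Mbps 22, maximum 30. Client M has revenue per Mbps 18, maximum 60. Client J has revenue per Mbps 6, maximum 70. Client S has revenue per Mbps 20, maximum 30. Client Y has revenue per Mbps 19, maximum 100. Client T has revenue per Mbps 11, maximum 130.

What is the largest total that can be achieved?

5670

Order the clients by revenue per Mbps: Client B 22 > Client S 20 > Client Y 19 > Client M 18 > Client T 11 > Client N 9 > Client J 6.
Give Client B 30 to hit its cap of 30 ; 320 left.
Give Client S 30 to hit its cap of 30 ; 290 left.
Client Y: +100 to 100 (cap) ; 190 left.
Client M: +60 to 60 (cap) ; 130 left.
Client T: +130 to 130 (cap) ; 0 left.
Total = 22×30 + 18×60 + 20×30 + 19×100 + 11×130 = 5670.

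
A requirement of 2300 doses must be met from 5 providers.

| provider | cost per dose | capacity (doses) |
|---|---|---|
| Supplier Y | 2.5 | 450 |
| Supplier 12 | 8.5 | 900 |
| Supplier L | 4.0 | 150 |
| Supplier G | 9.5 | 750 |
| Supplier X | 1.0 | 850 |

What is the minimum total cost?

9800

Fill from the cheapest provider first.
Take 850 from Supplier X at 1.0 — need 1450 more.
Take 450 from Supplier Y at 2.5 — need 1000 more.
Supplier L at 4.0: take all 150 doses — 850 still needed.
Take 850 from Supplier 12 at 8.5 to finish.
Supplier G: unused.
Cost = 850×1.0 + 450×2.5 + 150×4.0 + 850×8.5 = 9800.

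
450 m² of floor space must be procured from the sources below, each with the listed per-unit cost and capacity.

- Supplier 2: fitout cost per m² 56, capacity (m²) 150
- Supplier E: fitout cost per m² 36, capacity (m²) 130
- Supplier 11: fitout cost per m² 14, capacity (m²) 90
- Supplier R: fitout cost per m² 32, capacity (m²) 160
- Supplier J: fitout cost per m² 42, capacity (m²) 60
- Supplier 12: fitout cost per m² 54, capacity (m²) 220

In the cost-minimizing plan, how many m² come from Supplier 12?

10

Fill from the cheapest source first.
Supplier 11 (14): use full 90 — 360 m² to go.
Supplier R (32): use full 160 — 200 m² to go.
Take 130 from Supplier E at 36 — need 70 more.
Take 60 from Supplier J at 42 — need 10 more.
Supplier 12 at 54: take 10 of its 220 — requirement met.
Supplier 2: unused.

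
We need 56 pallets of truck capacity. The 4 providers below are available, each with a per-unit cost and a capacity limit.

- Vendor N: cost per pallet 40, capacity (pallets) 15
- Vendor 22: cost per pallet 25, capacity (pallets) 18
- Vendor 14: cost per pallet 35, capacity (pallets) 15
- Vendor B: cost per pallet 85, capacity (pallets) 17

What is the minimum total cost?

Use providers in increasing cost order.
Vendor 22 at 25: take all 18 pallets ; 38 still needed.
Vendor 14 (35): use full 15 ; 23 pallets to go.
Vendor N (40): use full 15 ; 8 pallets to go.
Vendor B at 85: take 8 of its 17 ; requirement met.
Cost = 18×25 + 15×35 + 15×40 + 8×85 = 2255.

2255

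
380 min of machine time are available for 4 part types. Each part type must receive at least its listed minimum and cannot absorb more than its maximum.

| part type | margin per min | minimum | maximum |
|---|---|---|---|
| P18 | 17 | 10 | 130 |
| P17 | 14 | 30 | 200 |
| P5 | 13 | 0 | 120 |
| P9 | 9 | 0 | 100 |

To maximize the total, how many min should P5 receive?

50

Meeting every minimum uses 10+30+0+0 = 40 min, leaving 340.
Order the part types by margin per min: P18 17 > P17 14 > P5 13 > P9 9.
P18: +120 to 130 (cap) → 220 left.
P17 takes 170 more to reach its cap of 200 → 50 left.
P5 has room for 120 more but only 50 remain, so it gets 50.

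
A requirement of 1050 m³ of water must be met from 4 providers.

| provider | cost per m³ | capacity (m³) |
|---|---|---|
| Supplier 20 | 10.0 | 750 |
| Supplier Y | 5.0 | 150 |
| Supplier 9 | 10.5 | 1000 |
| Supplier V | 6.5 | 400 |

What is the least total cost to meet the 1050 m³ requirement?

8350

Fill from the cheapest provider first.
Supplier Y at 5.0: take all 150 m³ → 900 still needed.
Supplier V at 6.5: take all 400 m³ → 500 still needed.
Take 500 from Supplier 20 at 10.0 to finish.
Supplier 9: unused.
Cost = 150×5.0 + 400×6.5 + 500×10.0 = 8350.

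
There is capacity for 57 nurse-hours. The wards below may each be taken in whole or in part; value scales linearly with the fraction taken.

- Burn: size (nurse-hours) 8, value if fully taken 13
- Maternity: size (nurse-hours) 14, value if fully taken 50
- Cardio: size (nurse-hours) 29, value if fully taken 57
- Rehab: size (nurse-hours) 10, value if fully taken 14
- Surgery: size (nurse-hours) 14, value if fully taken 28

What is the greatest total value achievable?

Best value per unit of size first: Maternity 50/14≈3.57, Surgery 28/14≈2, Cardio 57/29≈1.97, Burn 13/8≈1.62, Rehab 14/10≈1.4.
Take all of Maternity (14 nurse-hours, value 50) ; 43 nurse-hours left.
All 14 nurse-hours of Surgery fit (value 28) ; 29 remain.
Cardio: take in full, 29 nurse-hours for value 57 ; 0 left.
Total value = 135.

135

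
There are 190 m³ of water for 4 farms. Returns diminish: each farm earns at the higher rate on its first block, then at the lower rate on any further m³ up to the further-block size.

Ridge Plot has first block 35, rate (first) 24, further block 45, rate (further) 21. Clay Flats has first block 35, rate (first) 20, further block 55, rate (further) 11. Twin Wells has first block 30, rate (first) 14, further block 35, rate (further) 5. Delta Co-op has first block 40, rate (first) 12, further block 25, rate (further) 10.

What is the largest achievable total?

Treat each block as its own option and order by rate: Ridge Plot/first 24 > Ridge Plot/second 21 > Clay Flats/first 20 > Twin Wells/first 14 > Delta Co-op/first 12 > Clay Flats/second 11 > Delta Co-op/second 10 > Twin Wells/second 5.
Ridge Plot/first (24): +35 — 155 left.
Ridge Plot second at 21: fill all 45 — 110 left.
Fill Clay Flats first block (35 at 20) — 75 left.
Twin Wells/first (14): +30 — 45 left.
Delta Co-op/first (12): +40 — 5 left.
Clay Flats/second: +5 of 55 at 11; pool empty.
Total = 24×35 + 21×45 + 20×35 + 14×30 + 12×40 + 11×5 = 3440.

3440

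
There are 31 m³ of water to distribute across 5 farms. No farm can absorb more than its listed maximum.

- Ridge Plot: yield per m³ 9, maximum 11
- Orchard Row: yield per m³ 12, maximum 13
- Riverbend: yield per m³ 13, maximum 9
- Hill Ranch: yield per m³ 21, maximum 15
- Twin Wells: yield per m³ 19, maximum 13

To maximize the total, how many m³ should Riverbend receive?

Highest yield per m³ first: Hill Ranch 21 > Twin Wells 19 > Riverbend 13 > Orchard Row 12 > Ridge Plot 9.
Give Hill Ranch 15 to hit its cap of 15 ; 16 left.
Twin Wells takes 13 to reach its cap of 13 ; 3 left.
Only 3 left; Riverbend takes them to reach 3.

3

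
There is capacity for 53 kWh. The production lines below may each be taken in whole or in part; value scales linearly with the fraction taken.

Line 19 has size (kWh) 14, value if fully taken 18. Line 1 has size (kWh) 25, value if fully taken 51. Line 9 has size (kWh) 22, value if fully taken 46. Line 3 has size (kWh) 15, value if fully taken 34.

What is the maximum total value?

Best value per unit of size first: Line 3 34/15≈2.27, Line 9 46/22≈2.09, Line 1 51/25≈2.04, Line 19 18/14≈1.29.
Take all of Line 3 (15 kWh, value 34) ; 38 kWh left.
Take all of Line 9 (22 kWh, value 46) ; 16 kWh left.
16 kWh left: a 16/25 share of Line 1 gives 51×16/25 = 32.64.
Total value = 112.64.

112.64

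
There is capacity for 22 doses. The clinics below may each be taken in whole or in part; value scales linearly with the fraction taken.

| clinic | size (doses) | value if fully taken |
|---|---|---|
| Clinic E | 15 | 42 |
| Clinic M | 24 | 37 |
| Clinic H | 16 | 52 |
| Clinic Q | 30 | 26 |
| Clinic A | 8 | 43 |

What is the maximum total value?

88.5

Sort by value density: Clinic A 43/8≈5.38, Clinic H 52/16≈3.25, Clinic E 42/15≈2.8, Clinic M 37/24≈1.54, Clinic Q 26/30≈0.867.
Clinic A: take in full, 8 doses for value 43 ; 14 left.
Fill the last 14 doses with part of Clinic H: 14/16 of it earns 45.5.
Total value = 88.5.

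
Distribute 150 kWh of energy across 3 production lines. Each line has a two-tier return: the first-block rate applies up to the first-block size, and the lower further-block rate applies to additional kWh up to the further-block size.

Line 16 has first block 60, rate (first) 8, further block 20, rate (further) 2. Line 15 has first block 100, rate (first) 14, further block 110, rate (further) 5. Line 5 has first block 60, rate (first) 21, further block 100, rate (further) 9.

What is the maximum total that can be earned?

Rank every tier by rate: Line 5/T1 21 > Line 15/T1 14 > Line 5/T2 9 > Line 16/T1 8 > Line 15/T2 5 > Line 16/T2 2.
Line 5 T1 at 21: fill all 60 — 90 left.
Line 15 T1 at 14: only 90 left, fill 90.
Total = 21×60 + 14×90 = 2520.

2520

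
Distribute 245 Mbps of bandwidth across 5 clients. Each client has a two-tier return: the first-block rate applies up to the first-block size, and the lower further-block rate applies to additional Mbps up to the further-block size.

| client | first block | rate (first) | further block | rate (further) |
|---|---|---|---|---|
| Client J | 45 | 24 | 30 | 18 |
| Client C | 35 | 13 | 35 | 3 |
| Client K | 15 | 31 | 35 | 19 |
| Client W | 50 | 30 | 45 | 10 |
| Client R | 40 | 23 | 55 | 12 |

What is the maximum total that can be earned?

5560

Rank every tier by rate: Client K/tier1 31 > Client W/tier1 30 > Client J/tier1 24 > Client R/tier1 23 > Client K/tier2 19 > Client J/tier2 18 > Client C/tier1 13 > Client R/tier2 12 > Client W/tier2 10 > Client C/tier2 3.
Client K/tier1 (31): +15 — 230 left.
Client W tier1 at 30: fill all 50 — 180 left.
Fill Client J tier1 block (45 at 24) — 135 left.
Client R tier1 at 23: fill all 40 — 95 left.
Client K/tier2 (19): +35 — 60 left.
Client J tier2 at 18: fill all 30 — 30 left.
Client C tier1 at 13: only 30 left, fill 30.
Total = 31×15 + 30×50 + 24×45 + 23×40 + 19×35 + 18×30 + 13×30 = 5560.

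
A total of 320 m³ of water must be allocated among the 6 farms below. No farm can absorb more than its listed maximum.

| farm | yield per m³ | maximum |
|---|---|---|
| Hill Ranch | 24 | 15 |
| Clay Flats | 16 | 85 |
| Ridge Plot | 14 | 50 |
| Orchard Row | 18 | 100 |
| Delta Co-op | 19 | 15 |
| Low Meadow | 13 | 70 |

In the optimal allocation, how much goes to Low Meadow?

55

Rank by yield per m³: Hill Ranch 24 > Delta Co-op 19 > Orchard Row 18 > Clay Flats 16 > Ridge Plot 14 > Low Meadow 13.
Hill Ranch takes 15 to reach its cap of 15 — 305 left.
Delta Co-op takes 15 to reach its cap of 15 — 290 left.
Orchard Row: +100 to 100 (cap) — 190 left.
Clay Flats takes 85 to reach its cap of 85 — 105 left.
Give Ridge Plot 50 to hit its cap of 50 — 55 left.
Low Meadow: +55 (room for 70) → 55. Pool exhausted.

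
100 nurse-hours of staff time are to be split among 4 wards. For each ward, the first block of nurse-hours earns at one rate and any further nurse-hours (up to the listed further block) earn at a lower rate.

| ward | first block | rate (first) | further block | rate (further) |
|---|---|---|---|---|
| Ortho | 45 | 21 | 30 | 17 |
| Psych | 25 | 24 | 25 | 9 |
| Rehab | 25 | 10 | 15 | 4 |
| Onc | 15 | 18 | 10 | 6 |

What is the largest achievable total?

Rank every tier by rate: Psych/first 24 > Ortho/first 21 > Onc/first 18 > Ortho/second 17 > Rehab/first 10 > Psych/second 9 > Onc/second 6 > Rehab/second 4.
Psych/first (24): +25 → 75 left.
Ortho first at 21: fill all 45 → 30 left.
Onc/first (18): +15 → 15 left.
Ortho second at 17: only 15 left, fill 15.
Total = 24×25 + 21×45 + 18×15 + 17×15 = 2070.

2070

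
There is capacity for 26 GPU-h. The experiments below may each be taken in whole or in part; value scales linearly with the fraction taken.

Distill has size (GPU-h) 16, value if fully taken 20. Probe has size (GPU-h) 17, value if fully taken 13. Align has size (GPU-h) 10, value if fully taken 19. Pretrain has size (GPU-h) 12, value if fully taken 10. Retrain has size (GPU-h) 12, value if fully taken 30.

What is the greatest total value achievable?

Rank by value-to-size ratio: Retrain 30/12≈2.5, Align 19/10≈1.9, Distill 20/16≈1.25, Pretrain 10/12≈0.833, Probe 13/17≈0.765.
Take all of Retrain (12 GPU-h, value 30) ; 14 GPU-h left.
All 10 GPU-h of Align fit (value 19) ; 4 remain.
Fill the last 4 GPU-h with part of Distill: 4/16 of it earns 5.
Total value = 54.

54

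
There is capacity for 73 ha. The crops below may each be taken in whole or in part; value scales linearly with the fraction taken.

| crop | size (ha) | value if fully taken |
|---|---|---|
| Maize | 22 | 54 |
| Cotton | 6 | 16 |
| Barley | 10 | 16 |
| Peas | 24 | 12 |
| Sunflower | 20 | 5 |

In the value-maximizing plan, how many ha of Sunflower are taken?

Rank by value-to-size ratio: Cotton 16/6≈2.67, Maize 54/22≈2.45, Barley 16/10≈1.6, Peas 12/24≈0.5, Sunflower 5/20≈0.25.
All 6 ha of Cotton fit (value 16) → 67 remain.
All 22 ha of Maize fit (value 54) → 45 remain.
Take all of Barley (10 ha, value 16) → 35 ha left.
Peas: take in full, 24 ha for value 12 → 11 left.
Only 11 ha remain; take 11/20 of Sunflower for value 5×11/20 = 2.75.

11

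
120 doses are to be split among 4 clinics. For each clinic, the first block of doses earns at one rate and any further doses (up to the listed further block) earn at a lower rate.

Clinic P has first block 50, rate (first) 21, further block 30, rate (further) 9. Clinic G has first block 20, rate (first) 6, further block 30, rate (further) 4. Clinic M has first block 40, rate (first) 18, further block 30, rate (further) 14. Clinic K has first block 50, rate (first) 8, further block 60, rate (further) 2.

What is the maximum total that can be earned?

Order all 8 blocks by rate: Clinic P/first 21 > Clinic M/first 18 > Clinic M/second 14 > Clinic P/second 9 > Clinic K/first 8 > Clinic G/first 6 > Clinic G/second 4 > Clinic K/second 2.
Clinic P first at 21: fill all 50 → 70 left.
Clinic M first at 18: fill all 40 → 30 left.
Clinic M second at 14: fill all 30 → 0 left.
Total = 21×50 + 18×40 + 14×30 = 2190.

2190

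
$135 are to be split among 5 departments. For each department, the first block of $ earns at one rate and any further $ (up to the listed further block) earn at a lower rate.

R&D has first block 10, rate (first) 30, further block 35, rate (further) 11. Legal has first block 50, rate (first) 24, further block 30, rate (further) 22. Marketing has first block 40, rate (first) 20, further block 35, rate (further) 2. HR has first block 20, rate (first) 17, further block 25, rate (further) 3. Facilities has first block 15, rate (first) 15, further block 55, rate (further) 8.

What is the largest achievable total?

3045

Rank every tier by rate: R&D/first 30 > Legal/first 24 > Legal/second 22 > Marketing/first 20 > HR/first 17 > Facilities/first 15 > R&D/second 11 > Facilities/second 8 > HR/second 3 > Marketing/second 2.
R&D/first (30): +10 → 125 left.
Fill Legal first block (50 at 24) → 75 left.
Legal second at 22: fill all 30 → 45 left.
Fill Marketing first block (40 at 20) → 5 left.
HR/first: +5 of 20 at 17; pool empty.
Total = 30×10 + 24×50 + 22×30 + 20×40 + 17×5 = 3045.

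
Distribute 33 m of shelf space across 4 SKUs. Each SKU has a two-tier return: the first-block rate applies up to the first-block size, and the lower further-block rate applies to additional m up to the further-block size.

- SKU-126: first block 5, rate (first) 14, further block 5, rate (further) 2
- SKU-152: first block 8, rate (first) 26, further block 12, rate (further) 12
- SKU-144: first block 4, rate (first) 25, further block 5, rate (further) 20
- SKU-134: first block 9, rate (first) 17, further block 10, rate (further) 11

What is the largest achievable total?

Treat each block as its own option and order by rate: SKU-152/tier1 26 > SKU-144/tier1 25 > SKU-144/tier2 20 > SKU-134/tier1 17 > SKU-126/tier1 14 > SKU-152/tier2 12 > SKU-134/tier2 11 > SKU-126/tier2 2.
SKU-152 tier1 at 26: fill all 8 → 25 left.
SKU-144 tier1 at 25: fill all 4 → 21 left.
Fill SKU-144 tier2 block (5 at 20) → 16 left.
SKU-134 tier1 at 17: fill all 9 → 7 left.
SKU-126/tier1 (14): +5 → 2 left.
SKU-152 tier2 at 12: only 2 left, fill 2.
Total = 26×8 + 25×4 + 20×5 + 17×9 + 14×5 + 12×2 = 655.

655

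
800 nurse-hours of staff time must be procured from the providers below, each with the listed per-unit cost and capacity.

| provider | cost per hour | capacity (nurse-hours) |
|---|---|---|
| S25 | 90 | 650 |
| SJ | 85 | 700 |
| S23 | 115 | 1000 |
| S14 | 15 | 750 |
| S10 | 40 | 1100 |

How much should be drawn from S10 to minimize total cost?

Use providers in increasing cost order.
Take 750 from S14 at 15 — need 50 more.
Take 50 from S10 at 40 to finish.
SJ, S25, S23: unused.

50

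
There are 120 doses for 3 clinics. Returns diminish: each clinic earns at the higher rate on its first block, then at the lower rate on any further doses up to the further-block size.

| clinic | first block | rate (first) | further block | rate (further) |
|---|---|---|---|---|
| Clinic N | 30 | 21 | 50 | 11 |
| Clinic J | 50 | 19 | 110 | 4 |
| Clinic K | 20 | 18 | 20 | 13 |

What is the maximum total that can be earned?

2200

Rank every tier by rate: Clinic N/tier1 21 > Clinic J/tier1 19 > Clinic K/tier1 18 > Clinic K/tier2 13 > Clinic N/tier2 11 > Clinic J/tier2 4.
Fill Clinic N tier1 block (30 at 21) → 90 left.
Clinic J tier1 at 19: fill all 50 → 40 left.
Clinic K/tier1 (18): +20 → 20 left.
Clinic K/tier2 (13): +20 → 0 left.
Total = 21×30 + 19×50 + 18×20 + 13×20 = 2200.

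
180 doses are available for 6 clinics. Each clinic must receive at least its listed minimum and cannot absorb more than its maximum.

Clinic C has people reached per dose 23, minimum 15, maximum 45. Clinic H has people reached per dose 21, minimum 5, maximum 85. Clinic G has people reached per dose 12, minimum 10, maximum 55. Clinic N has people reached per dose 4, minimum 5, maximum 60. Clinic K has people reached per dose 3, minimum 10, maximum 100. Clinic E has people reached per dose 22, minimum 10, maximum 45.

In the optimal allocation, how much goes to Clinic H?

65

Meeting every minimum uses 15+5+10+5+10+10 = 55 doses, leaving 125.
Highest people reached per dose first: Clinic C 23 > Clinic E 22 > Clinic H 21 > Clinic G 12 > Clinic N 4 > Clinic K 3.
Give Clinic C 30 more to hit its cap of 45 → 95 left.
Give Clinic E 35 more to hit its cap of 45 → 60 left.
Clinic H: +60 (room for 80) → 65. Pool exhausted.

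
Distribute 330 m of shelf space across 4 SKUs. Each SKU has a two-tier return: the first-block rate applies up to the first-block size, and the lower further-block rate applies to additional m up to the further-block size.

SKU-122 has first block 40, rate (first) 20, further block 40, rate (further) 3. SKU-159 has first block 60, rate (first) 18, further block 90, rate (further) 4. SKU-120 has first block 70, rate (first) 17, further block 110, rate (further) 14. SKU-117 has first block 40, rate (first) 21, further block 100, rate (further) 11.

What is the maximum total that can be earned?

Treat each block as its own option and order by rate: SKU-117/tier1 21 > SKU-122/tier1 20 > SKU-159/tier1 18 > SKU-120/tier1 17 > SKU-120/tier2 14 > SKU-117/tier2 11 > SKU-159/tier2 4 > SKU-122/tier2 3.
Fill SKU-117 tier1 block (40 at 21) ; 290 left.
SKU-122 tier1 at 20: fill all 40 ; 250 left.
SKU-159 tier1 at 18: fill all 60 ; 190 left.
SKU-120/tier1 (17): +70 ; 120 left.
Fill SKU-120 tier2 block (110 at 14) ; 10 left.
SKU-117 tier2 at 11: only 10 left, fill 10.
Total = 21×40 + 20×40 + 18×60 + 17×70 + 14×110 + 11×10 = 5560.

5560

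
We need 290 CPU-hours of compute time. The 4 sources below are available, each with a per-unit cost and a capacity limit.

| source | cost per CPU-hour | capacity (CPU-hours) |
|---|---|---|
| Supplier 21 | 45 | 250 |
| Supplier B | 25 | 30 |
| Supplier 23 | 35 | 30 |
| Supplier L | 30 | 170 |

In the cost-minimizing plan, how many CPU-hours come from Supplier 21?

60

Fill from the cheapest source first.
Take 30 from Supplier B at 25 → need 260 more.
Take 170 from Supplier L at 30 → need 90 more.
Supplier 23 (35): use full 30 → 60 CPU-hours to go.
Supplier 21 at 45: take 60 of its 250 → requirement met.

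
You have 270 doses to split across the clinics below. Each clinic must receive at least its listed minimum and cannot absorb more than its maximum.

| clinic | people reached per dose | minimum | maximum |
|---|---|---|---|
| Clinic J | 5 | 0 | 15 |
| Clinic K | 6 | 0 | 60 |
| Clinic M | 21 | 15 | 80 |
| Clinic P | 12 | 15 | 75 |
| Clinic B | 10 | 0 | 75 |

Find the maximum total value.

3570

Meeting every minimum uses 0+0+15+15+0 = 30 doses, leaving 240.
Rank by people reached per dose: Clinic M 21 > Clinic P 12 > Clinic B 10 > Clinic K 6 > Clinic J 5.
Clinic M takes 65 more to reach its cap of 80 ; 175 left.
Clinic P takes 60 more to reach its cap of 75 ; 115 left.
Clinic B: +75 to 75 (cap) ; 40 left.
Only 40 left; Clinic K takes them to reach 40.
Total = 6×40 + 21×80 + 12×75 + 10×75 = 3570.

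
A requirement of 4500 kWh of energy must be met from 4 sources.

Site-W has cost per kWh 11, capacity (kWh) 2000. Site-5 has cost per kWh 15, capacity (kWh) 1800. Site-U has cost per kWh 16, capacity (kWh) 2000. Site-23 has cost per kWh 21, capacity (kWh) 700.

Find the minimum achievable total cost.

60200

Cheapest first:
Site-W at 11: take all 2000 kWh ; 2500 still needed.
Site-5 (15): use full 1800 ; 700 kWh to go.
Site-U at 16: take 700 of its 2000 ; requirement met.
Site-23: unused.
Cost = 2000×11 + 1800×15 + 700×16 = 60200.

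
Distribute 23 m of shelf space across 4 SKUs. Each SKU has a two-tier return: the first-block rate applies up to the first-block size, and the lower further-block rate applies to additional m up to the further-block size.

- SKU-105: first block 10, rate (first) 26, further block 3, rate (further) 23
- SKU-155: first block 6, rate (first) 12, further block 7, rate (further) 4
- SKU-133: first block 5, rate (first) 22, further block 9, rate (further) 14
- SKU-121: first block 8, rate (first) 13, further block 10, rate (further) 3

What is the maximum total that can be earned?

Treat each block as its own option and order by rate: SKU-105/first 26 > SKU-105/second 23 > SKU-133/first 22 > SKU-133/second 14 > SKU-121/first 13 > SKU-155/first 12 > SKU-155/second 4 > SKU-121/second 3.
Fill SKU-105 first block (10 at 26) — 13 left.
SKU-105/second (23): +3 — 10 left.
SKU-133/first (22): +5 — 5 left.
SKU-133/second: +5 of 9 at 14; pool empty.
Total = 26×10 + 23×3 + 22×5 + 14×5 = 509.

509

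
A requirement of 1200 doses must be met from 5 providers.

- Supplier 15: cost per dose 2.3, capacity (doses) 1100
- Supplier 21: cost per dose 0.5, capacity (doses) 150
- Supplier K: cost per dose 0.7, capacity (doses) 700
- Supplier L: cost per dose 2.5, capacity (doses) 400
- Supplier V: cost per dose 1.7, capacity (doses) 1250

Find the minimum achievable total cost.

1160

Cheapest first:
Supplier 21 (0.5): use full 150 → 1050 doses to go.
Supplier K (0.7): use full 700 → 350 doses to go.
Take 350 from Supplier V at 1.7 to finish.
Supplier 15, Supplier L: unused.
Cost = 150×0.5 + 700×0.7 + 350×1.7 = 1160.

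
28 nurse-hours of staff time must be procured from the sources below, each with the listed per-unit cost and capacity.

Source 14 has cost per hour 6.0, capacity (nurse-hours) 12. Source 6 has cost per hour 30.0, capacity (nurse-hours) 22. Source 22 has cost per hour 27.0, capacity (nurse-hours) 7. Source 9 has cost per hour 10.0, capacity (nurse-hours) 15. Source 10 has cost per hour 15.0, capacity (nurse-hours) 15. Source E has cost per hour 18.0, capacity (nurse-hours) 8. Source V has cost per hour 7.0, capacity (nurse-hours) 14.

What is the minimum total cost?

190

Fill from the cheapest source first.
Source 14 at 6.0: take all 12 nurse-hours ; 16 still needed.
Take 14 from Source V at 7.0 ; need 2 more.
Take 2 from Source 9 at 10.0 to finish.
Source 10, Source E, Source 22, Source 6: unused.
Cost = 12×6.0 + 14×7.0 + 2×10.0 = 190.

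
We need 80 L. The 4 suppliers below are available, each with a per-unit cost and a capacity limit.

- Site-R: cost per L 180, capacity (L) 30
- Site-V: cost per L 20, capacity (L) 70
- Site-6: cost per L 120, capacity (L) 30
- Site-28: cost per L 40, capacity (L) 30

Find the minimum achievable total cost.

1800

Use suppliers in increasing cost order.
Site-V at 20: take all 70 L — 10 still needed.
Site-28 (40): take the remaining 10 — done.
Site-6, Site-R: unused.
Cost = 70×20 + 10×40 = 1800.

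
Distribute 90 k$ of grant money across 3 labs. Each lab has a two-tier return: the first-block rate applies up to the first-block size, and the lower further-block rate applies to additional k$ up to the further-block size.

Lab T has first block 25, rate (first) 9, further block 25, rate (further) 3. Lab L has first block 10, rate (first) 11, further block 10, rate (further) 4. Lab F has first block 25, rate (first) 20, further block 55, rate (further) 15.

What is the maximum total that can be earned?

1435

Rank every tier by rate: Lab F/tier1 20 > Lab F/tier2 15 > Lab L/tier1 11 > Lab T/tier1 9 > Lab L/tier2 4 > Lab T/tier2 3.
Lab F/tier1 (20): +25 — 65 left.
Lab F tier2 at 15: fill all 55 — 10 left.
Fill Lab L tier1 block (10 at 11) — 0 left.
Total = 20×25 + 15×55 + 11×10 = 1435.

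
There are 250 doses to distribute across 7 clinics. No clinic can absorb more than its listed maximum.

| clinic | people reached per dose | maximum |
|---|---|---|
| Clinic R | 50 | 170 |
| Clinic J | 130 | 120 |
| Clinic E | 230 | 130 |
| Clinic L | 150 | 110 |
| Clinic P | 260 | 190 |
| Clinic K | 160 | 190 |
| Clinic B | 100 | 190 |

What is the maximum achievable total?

63200

Order the clinics by people reached per dose: Clinic P 260 > Clinic E 230 > Clinic K 160 > Clinic L 150 > Clinic J 130 > Clinic B 100 > Clinic R 50.
Clinic P: +190 to 190 (cap) ; 60 left.
Only 60 left; Clinic E takes them to reach 60.
Total = 230×60 + 260×190 = 63200.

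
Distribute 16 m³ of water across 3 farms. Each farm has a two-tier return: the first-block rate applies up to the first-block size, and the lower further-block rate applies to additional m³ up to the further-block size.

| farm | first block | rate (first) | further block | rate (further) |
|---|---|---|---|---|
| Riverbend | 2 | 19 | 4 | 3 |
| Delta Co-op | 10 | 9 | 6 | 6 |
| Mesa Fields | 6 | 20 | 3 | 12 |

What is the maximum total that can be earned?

Treat each block as its own option and order by rate: Mesa Fields/tier1 20 > Riverbend/tier1 19 > Mesa Fields/tier2 12 > Delta Co-op/tier1 9 > Delta Co-op/tier2 6 > Riverbend/tier2 3.
Mesa Fields tier1 at 20: fill all 6 ; 10 left.
Riverbend tier1 at 19: fill all 2 ; 8 left.
Fill Mesa Fields tier2 block (3 at 12) ; 5 left.
Delta Co-op tier1 at 9: only 5 left, fill 5.
Total = 20×6 + 19×2 + 12×3 + 9×5 = 239.

239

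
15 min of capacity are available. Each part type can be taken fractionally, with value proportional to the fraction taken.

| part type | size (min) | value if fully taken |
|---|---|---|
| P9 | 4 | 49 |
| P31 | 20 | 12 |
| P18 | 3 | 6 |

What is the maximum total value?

59.8

Rank by value-to-size ratio: P9 49/4≈12.2, P18 6/3≈2, P31 12/20≈0.6.
P9: take in full, 4 min for value 49 → 11 left.
All 3 min of P18 fit (value 6) → 8 remain.
Only 8 min remain; take 8/20 of P31 for value 12×8/20 = 4.8.
Total value = 59.8.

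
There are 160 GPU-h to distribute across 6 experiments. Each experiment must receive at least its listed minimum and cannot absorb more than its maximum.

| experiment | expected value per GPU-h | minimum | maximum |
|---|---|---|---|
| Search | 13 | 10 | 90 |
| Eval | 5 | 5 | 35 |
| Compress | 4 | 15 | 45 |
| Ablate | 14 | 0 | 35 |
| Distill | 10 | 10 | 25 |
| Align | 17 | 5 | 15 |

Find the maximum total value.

1970

Meeting every minimum uses 10+5+15+0+10+5 = 45 GPU-h, leaving 115.
Rank by expected value per GPU-h: Align 17 > Ablate 14 > Search 13 > Distill 10 > Eval 5 > Compress 4.
Align takes 10 more to reach its cap of 15 — 105 left.
Give Ablate 35 more to hit its cap of 35 — 70 left.
Search has room for 80 more but only 70 remain, so it gets 80.
Total = 13×80 + 5×5 + 4×15 + 14×35 + 10×10 + 17×15 = 1970.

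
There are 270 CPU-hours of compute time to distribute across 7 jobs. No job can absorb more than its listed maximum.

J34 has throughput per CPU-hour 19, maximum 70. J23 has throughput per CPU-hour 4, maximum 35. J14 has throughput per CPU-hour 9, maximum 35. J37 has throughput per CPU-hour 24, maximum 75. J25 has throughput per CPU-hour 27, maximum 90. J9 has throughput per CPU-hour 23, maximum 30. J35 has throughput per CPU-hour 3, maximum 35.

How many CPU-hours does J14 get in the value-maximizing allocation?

Rank by throughput per CPU-hour: J25 27 > J37 24 > J9 23 > J34 19 > J14 9 > J23 4 > J35 3.
J25: +90 to 90 (cap) — 180 left.
Give J37 75 to hit its cap of 75 — 105 left.
J9: +30 to 30 (cap) — 75 left.
J34 takes 70 to reach its cap of 70 — 5 left.
J14 has room for 35 but only 5 remain, so it gets 5.

5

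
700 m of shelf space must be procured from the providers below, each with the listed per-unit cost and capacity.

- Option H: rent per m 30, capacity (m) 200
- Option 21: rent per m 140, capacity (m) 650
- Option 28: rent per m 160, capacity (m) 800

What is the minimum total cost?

76000

Use providers in increasing cost order.
Take 200 from Option H at 30 → need 500 more.
Option 21 (140): take the remaining 500 → done.
Option 28: unused.
Cost = 200×30 + 500×140 = 76000.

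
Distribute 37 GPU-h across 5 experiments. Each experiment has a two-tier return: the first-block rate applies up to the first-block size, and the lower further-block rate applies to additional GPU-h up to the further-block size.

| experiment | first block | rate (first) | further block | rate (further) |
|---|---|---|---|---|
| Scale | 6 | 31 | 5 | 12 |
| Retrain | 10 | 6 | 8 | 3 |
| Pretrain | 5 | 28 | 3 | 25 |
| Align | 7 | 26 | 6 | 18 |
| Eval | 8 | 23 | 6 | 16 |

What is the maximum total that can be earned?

907

Order all 10 blocks by rate: Scale/first 31 > Pretrain/first 28 > Align/first 26 > Pretrain/second 25 > Eval/first 23 > Align/second 18 > Eval/second 16 > Scale/second 12 > Retrain/first 6 > Retrain/second 3.
Fill Scale first block (6 at 31) → 31 left.
Fill Pretrain first block (5 at 28) → 26 left.
Align first at 26: fill all 7 → 19 left.
Pretrain second at 25: fill all 3 → 16 left.
Fill Eval first block (8 at 23) → 8 left.
Fill Align second block (6 at 18) → 2 left.
Eval second at 16: only 2 left, fill 2.
Total = 31×6 + 28×5 + 26×7 + 25×3 + 23×8 + 18×6 + 16×2 = 907.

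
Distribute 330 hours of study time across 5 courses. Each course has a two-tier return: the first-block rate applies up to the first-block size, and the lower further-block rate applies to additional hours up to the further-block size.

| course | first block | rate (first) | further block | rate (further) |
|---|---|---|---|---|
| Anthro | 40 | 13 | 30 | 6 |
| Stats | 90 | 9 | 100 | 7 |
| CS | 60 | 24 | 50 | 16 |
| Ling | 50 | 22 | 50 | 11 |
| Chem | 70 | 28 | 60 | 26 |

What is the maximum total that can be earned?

7380

Treat each block as its own option and order by rate: Chem/tier1 28 > Chem/tier2 26 > CS/tier1 24 > Ling/tier1 22 > CS/tier2 16 > Anthro/tier1 13 > Ling/tier2 11 > Stats/tier1 9 > Stats/tier2 7 > Anthro/tier2 6.
Fill Chem tier1 block (70 at 28) ; 260 left.
Chem tier2 at 26: fill all 60 ; 200 left.
Fill CS tier1 block (60 at 24) ; 140 left.
Fill Ling tier1 block (50 at 22) ; 90 left.
CS/tier2 (16): +50 ; 40 left.
Anthro/tier1 (13): +40 ; 0 left.
Total = 28×70 + 26×60 + 24×60 + 22×50 + 16×50 + 13×40 = 7380.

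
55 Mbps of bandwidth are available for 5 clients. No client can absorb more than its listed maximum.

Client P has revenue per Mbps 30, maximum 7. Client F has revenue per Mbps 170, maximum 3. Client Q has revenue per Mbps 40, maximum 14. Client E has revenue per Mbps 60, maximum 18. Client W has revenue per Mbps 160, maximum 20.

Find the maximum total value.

Rank by revenue per Mbps: Client F 170 > Client W 160 > Client E 60 > Client Q 40 > Client P 30.
Client F takes 3 to reach its cap of 3 ; 52 left.
Give Client W 20 to hit its cap of 20 ; 32 left.
Client E: +18 to 18 (cap) ; 14 left.
Client Q takes 14 to reach its cap of 14 ; 0 left.
Total = 170×3 + 40×14 + 60×18 + 160×20 = 5350.

5350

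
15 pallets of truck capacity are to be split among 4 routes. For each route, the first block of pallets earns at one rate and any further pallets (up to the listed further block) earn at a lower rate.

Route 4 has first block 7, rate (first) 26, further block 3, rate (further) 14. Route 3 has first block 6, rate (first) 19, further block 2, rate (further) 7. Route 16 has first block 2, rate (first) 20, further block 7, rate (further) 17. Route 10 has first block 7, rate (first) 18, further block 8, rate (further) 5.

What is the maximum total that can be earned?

Order all 8 blocks by rate: Route 4/tier1 26 > Route 16/tier1 20 > Route 3/tier1 19 > Route 10/tier1 18 > Route 16/tier2 17 > Route 4/tier2 14 > Route 3/tier2 7 > Route 10/tier2 5.
Fill Route 4 tier1 block (7 at 26) — 8 left.
Fill Route 16 tier1 block (2 at 20) — 6 left.
Fill Route 3 tier1 block (6 at 19) — 0 left.
Total = 26×7 + 20×2 + 19×6 = 336.

336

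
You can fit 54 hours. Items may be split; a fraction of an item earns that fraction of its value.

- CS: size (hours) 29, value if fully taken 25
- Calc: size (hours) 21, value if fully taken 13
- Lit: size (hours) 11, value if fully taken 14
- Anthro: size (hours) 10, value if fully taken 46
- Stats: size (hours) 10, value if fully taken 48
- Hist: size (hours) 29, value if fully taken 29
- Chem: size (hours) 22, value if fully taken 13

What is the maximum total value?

Sort by value density: Stats 48/10≈4.8, Anthro 46/10≈4.6, Lit 14/11≈1.27, Hist 29/29≈1, CS 25/29≈0.862, Calc 13/21≈0.619, Chem 13/22≈0.591.
All 10 hours of Stats fit (value 48) → 44 remain.
All 10 hours of Anthro fit (value 46) → 34 remain.
Lit: take in full, 11 hours for value 14 → 23 left.
23 hours left: a 23/29 share of Hist gives 29×23/29 = 23.
Total value = 131.

131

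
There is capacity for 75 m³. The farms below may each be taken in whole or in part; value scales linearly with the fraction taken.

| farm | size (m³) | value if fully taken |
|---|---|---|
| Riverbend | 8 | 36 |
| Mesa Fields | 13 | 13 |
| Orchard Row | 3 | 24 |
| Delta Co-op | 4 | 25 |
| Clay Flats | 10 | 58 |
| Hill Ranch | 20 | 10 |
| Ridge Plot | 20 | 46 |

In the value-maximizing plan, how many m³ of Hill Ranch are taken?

Rank by value-to-size ratio: Orchard Row 24/3≈8, Delta Co-op 25/4≈6.25, Clay Flats 58/10≈5.8, Riverbend 36/8≈4.5, Ridge Plot 46/20≈2.3, Mesa Fields 13/13≈1, Hill Ranch 10/20≈0.5.
All 3 m³ of Orchard Row fit (value 24) ; 72 remain.
All 4 m³ of Delta Co-op fit (value 25) ; 68 remain.
Take all of Clay Flats (10 m³, value 58) ; 58 m³ left.
Take all of Riverbend (8 m³, value 36) ; 50 m³ left.
Ridge Plot: take in full, 20 m³ for value 46 ; 30 left.
Mesa Fields: take in full, 13 m³ for value 13 ; 17 left.
Only 17 m³ remain; take 17/20 of Hill Ranch for value 10×17/20 = 8.5.

17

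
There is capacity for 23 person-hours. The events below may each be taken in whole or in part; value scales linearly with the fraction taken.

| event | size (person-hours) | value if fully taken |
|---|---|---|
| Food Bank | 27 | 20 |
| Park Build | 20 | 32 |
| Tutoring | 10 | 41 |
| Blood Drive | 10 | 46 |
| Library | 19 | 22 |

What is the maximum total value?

Rank by value-to-size ratio: Blood Drive 46/10≈4.6, Tutoring 41/10≈4.1, Park Build 32/20≈1.6, Library 22/19≈1.16, Food Bank 20/27≈0.741.
All 10 person-hours of Blood Drive fit (value 46) ; 13 remain.
Tutoring: take in full, 10 person-hours for value 41 ; 3 left.
3 person-hours left: a 3/20 share of Park Build gives 32×3/20 = 4.8.
Total value = 91.8.

91.8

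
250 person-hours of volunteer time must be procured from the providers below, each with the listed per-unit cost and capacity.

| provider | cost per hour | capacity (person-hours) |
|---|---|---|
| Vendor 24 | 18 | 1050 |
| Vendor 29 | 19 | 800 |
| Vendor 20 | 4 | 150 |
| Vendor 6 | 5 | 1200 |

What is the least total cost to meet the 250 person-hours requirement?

Cheapest first:
Vendor 20 (4): use full 150 ; 100 person-hours to go.
Vendor 6 (5): take the remaining 100 ; done.
Vendor 24, Vendor 29: unused.
Cost = 150×4 + 100×5 = 1100.

1100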